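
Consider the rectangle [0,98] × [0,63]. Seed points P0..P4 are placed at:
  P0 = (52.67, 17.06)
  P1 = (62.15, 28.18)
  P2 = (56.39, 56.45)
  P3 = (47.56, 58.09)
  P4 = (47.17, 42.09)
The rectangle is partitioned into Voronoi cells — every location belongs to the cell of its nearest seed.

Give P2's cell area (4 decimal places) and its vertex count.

1. box [0,98]×[0,63]: [(0, 0) (98, 0) (98, 63) (0, 63)]
2. ⊥bis P2·P0 via (54.53,36.755): [(0, 41.9048) (98, 32.6497) (98, 63) (0, 63)]  |A|=2520.8291
3. ⊥bis P2·P1 via (59.27,42.315): [(0, 41.9048) (39.1229, 38.21) (98, 50.2062) (98, 63) (0, 63)]  |A|=2003.9905
4. ⊥bis P2·P3 via (51.975,57.27): [(48.8012, 40.182) (98, 50.2062) (98, 63) (53.0392, 63)]  |A|=827.6766
5. ⊥bis P2·P4 via (51.78,49.27): [(50.6267, 50.0105) (61.8072, 42.8319) (98, 50.2062) (98, 63) (53.0392, 63)]  |A|=766.1808
6. canonical 5-gon: [(50.6267, 50.0105) (61.8072, 42.8319) (98, 50.2062) (98, 63) (53.0392, 63)]
7. shoelace: 766.1808

Area of P2's cell: 766.1808 (5 vertices)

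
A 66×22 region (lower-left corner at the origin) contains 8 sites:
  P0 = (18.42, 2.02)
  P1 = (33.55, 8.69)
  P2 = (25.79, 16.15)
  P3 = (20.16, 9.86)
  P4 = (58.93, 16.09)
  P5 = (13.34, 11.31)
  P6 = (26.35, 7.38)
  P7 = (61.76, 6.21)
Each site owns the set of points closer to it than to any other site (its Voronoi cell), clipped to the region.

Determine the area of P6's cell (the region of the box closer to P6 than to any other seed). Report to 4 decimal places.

1. box [0,66]×[0,22]: [(0, 0) (66, 0) (66, 22) (0, 22)]
2. ⊥bis P6·P0 via (22.385,4.7): [(25.5618, 0) (66, 0) (66, 22) (10.6917, 22)]  |A|=1053.2117
3. ⊥bis P6·P1 via (29.95,8.035): [(25.5618, 0) (31.4119, 0) (27.4091, 22) (10.6917, 22)]  |A|=248.2435
4. ⊥bis P6·P2 via (26.07,11.765): [(17.9597, 11.2471) (25.5618, 0) (31.4119, 0) (29.2346, 11.9671)]  |A|=101.146
5. ⊥bis P6·P3 via (23.255,8.62): [(24.4742, 11.6631) (21.9452, 5.3507) (25.5618, 0) (31.4119, 0) (29.2346, 11.9671)]  |A|=81.1109
6. ⊥bis P6·P4 via (42.64,11.735): [(24.4742, 11.6631) (21.9452, 5.3507) (25.5618, 0) (31.4119, 0) (29.2346, 11.9671)]  |A|=81.1109
7. ⊥bis P6·P5 via (19.845,9.345): [(24.4742, 11.6631) (21.9452, 5.3507) (25.5618, 0) (31.4119, 0) (29.2346, 11.9671)]  |A|=81.1109
8. ⊥bis P6·P7 via (44.055,6.795): [(24.4742, 11.6631) (21.9452, 5.3507) (25.5618, 0) (31.4119, 0) (29.2346, 11.9671)]  |A|=81.1109
9. canonical 5-gon: [(24.4742, 11.6631) (21.9452, 5.3507) (25.5618, 0) (31.4119, 0) (29.2346, 11.9671)]
10. shoelace: 81.1109

Area of P6's cell: 81.1109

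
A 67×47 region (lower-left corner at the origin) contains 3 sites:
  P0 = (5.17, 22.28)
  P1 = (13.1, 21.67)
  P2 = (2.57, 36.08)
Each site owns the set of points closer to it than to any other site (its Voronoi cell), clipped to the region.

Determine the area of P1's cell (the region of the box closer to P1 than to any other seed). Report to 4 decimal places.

1. box [0,67]×[0,47]: [(0, 0) (67, 0) (67, 47) (0, 47)]
2. ⊥bis P1·P0 via (9.135,21.975): [(7.4446, 0) (67, 0) (67, 47) (11.06, 47)]  |A|=2714.1415
3. ⊥bis P1·P2 via (7.835,28.875): [(9.7748, 30.2925) (7.4446, 0) (67, 0) (67, 47) (32.6385, 47)]  |A|=2533.8798
4. canonical 5-gon: [(9.7748, 30.2925) (7.4446, 0) (67, 0) (67, 47) (32.6385, 47)]
5. shoelace: 2533.8798

Area of P1's cell: 2533.8798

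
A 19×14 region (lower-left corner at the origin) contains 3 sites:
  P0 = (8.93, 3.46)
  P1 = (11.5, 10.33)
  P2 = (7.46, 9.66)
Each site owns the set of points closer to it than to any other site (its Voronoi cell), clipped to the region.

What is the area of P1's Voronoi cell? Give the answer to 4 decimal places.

Area of P1's cell: 82.5985

1. box [0,19]×[0,14]: [(0, 0) (19, 0) (19, 14) (0, 14)]
2. ⊥bis P1·P0 via (10.215,6.895): [(0, 10.7163) (19, 3.6086) (19, 14) (0, 14)]  |A|=129.913
3. ⊥bis P1·P2 via (9.48,9.995): [(9.9795, 6.9831) (19, 3.6086) (19, 14) (8.8158, 14)]  |A|=82.5985
4. canonical 4-gon: [(9.9795, 6.9831) (19, 3.6086) (19, 14) (8.8158, 14)]
5. shoelace: 82.5985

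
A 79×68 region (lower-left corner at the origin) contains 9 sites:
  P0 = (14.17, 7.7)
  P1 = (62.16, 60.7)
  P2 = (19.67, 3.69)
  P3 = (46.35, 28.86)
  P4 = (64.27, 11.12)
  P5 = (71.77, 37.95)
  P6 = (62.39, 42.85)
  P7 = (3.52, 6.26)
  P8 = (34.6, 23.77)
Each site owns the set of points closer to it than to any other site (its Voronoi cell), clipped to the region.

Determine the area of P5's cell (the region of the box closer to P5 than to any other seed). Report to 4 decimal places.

Area of P5's cell: 369.7657

1. box [0,79]×[0,68]: [(0, 0) (79, 0) (79, 68) (0, 68)]
2. ⊥bis P5·P0 via (42.97,22.825): [(54.9571, 0) (79, 0) (79, 68) (19.2453, 68)]  |A|=2849.1194
3. ⊥bis P5·P1 via (66.965,49.325): [(35.9364, 36.218) (54.9571, 0) (79, 0) (79, 54.4088)]  |A|=1606.9127
4. ⊥bis P5·P2 via (45.72,20.82): [(35.9364, 36.218) (37.292, 33.6367) (59.4108, 0) (79, 0) (79, 54.4088)]  |A|=1532.0079
5. ⊥bis P5·P3 via (59.06,33.405): [(55.1516, 44.3348) (71.0054, 0) (79, 0) (79, 54.4088)]  |A|=826.0018
6. ⊥bis P5·P4 via (68.02,24.535): [(55.1516, 44.3348) (61.589, 26.3327) (79, 21.4657) (79, 54.4088)]  |A|=533.8723
7. ⊥bis P5·P6 via (67.08,40.4): [(73.095, 51.9144) (60.8341, 28.4436) (61.589, 26.3327) (79, 21.4657) (79, 54.4088)]  |A|=369.7657
8. ⊥bis P5·P7 via (37.645,22.105): [(73.095, 51.9144) (60.8341, 28.4436) (61.589, 26.3327) (79, 21.4657) (79, 54.4088)]  |A|=369.7657
9. ⊥bis P5·P8 via (53.185,30.86): [(73.095, 51.9144) (60.8341, 28.4436) (61.589, 26.3327) (79, 21.4657) (79, 54.4088)]  |A|=369.7657
10. canonical 5-gon: [(73.095, 51.9144) (60.8341, 28.4436) (61.589, 26.3327) (79, 21.4657) (79, 54.4088)]
11. shoelace: 369.7657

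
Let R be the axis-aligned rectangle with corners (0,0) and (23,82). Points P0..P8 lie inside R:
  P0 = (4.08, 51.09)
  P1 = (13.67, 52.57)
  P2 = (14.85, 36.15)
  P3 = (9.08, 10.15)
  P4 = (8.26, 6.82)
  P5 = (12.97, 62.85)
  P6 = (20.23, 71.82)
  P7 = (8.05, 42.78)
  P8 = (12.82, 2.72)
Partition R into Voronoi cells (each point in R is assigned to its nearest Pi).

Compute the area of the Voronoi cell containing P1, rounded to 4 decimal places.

1. box [0,23]×[0,82]: [(0, 0) (23, 0) (23, 82) (0, 82)]
2. ⊥bis P1·P0 via (8.875,51.83): [(16.8738, 0) (23, 0) (23, 82) (4.2189, 82)]  |A|=1021.198
3. ⊥bis P1·P2 via (14.26,44.36): [(10.0742, 44.0592) (23, 44.9881) (23, 82) (4.2189, 82)]  |A|=595.4876
4. ⊥bis P1·P3 via (11.375,31.36): [(10.0742, 44.0592) (23, 44.9881) (23, 82) (4.2189, 82)]  |A|=595.4876
5. ⊥bis P1·P4 via (10.965,29.695): [(10.0742, 44.0592) (23, 44.9881) (23, 82) (4.2189, 82)]  |A|=595.4876
6. ⊥bis P1·P5 via (13.32,57.71): [(8.0232, 57.3493) (10.0742, 44.0592) (23, 44.9881) (23, 58.3691)]  |A|=187.0476
7. ⊥bis P1·P6 via (16.95,62.195): [(8.0232, 57.3493) (10.0742, 44.0592) (23, 44.9881) (23, 58.3691)]  |A|=187.0476
8. ⊥bis P1·P7 via (10.86,47.675): [(8.0232, 57.3493) (9.3856, 48.5214) (16.3705, 44.5117) (23, 44.9881) (23, 58.3691)]  |A|=172.8443
9. ⊥bis P1·P8 via (13.245,27.645): [(8.0232, 57.3493) (9.3856, 48.5214) (16.3705, 44.5117) (23, 44.9881) (23, 58.3691)]  |A|=172.8443
10. canonical 5-gon: [(8.0232, 57.3493) (9.3856, 48.5214) (16.3705, 44.5117) (23, 44.9881) (23, 58.3691)]
11. shoelace: 172.8443

Area of P1's cell: 172.8443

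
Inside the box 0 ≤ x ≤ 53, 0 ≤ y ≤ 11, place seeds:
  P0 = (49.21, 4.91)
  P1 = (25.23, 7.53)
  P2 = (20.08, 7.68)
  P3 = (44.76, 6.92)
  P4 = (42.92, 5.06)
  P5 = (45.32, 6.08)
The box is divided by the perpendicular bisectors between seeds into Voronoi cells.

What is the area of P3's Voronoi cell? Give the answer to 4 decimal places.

1. box [0,53]×[0,11]: [(0, 0) (53, 0) (53, 11) (0, 11)]
2. ⊥bis P3·P0 via (46.985,5.915): [(0, 0) (44.3133, 0) (49.2818, 11) (0, 11)]  |A|=514.7731
3. ⊥bis P3·P1 via (34.995,7.225): [(34.7693, 0) (44.3133, 0) (49.2818, 11) (35.1129, 11)]  |A|=130.4207
4. ⊥bis P3·P2 via (32.42,7.3): [(34.7693, 0) (44.3133, 0) (49.2818, 11) (35.1129, 11)]  |A|=130.4207
5. ⊥bis P3·P4 via (43.84,5.99): [(46.0371, 3.8165) (49.2818, 11) (38.7755, 11)]  |A|=37.736
6. ⊥bis P3·P5 via (45.04,6.5): [(44.0151, 5.8168) (48.2011, 8.6074) (49.2818, 11) (38.7755, 11)]  |A|=30.7281
7. canonical 4-gon: [(44.0151, 5.8168) (48.2011, 8.6074) (49.2818, 11) (38.7755, 11)]
8. shoelace: 30.7281

Area of P3's cell: 30.7281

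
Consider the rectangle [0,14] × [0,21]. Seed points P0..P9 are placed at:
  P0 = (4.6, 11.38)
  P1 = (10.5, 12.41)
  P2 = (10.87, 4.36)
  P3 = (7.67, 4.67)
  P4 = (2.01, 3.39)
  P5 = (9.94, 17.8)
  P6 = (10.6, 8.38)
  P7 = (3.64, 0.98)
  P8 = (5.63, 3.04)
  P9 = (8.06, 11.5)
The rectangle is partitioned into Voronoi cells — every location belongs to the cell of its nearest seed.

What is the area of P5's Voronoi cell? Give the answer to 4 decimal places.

1. box [0,14]×[0,21]: [(0, 0) (14, 0) (14, 21) (0, 21)]
2. ⊥bis P5·P0 via (7.27,14.59): [(0, 20.637) (14, 8.9921) (14, 21) (0, 21)]  |A|=86.5959
3. ⊥bis P5·P1 via (10.22,15.105): [(0, 20.637) (7.0472, 14.7754) (14, 15.4977) (14, 21) (0, 21)]  |A|=63.9798
4. ⊥bis P5·P2 via (10.405,11.08): [(0, 20.637) (7.0472, 14.7754) (14, 15.4977) (14, 21) (0, 21)]  |A|=63.9798
5. ⊥bis P5·P3 via (8.805,11.235): [(0, 20.637) (7.0472, 14.7754) (14, 15.4977) (14, 21) (0, 21)]  |A|=63.9798
6. ⊥bis P5·P4 via (5.975,10.595): [(0, 20.637) (7.0472, 14.7754) (14, 15.4977) (14, 21) (0, 21)]  |A|=63.9798
7. ⊥bis P5·P6 via (10.27,13.09): [(0, 20.637) (7.0472, 14.7754) (14, 15.4977) (14, 21) (0, 21)]  |A|=63.9798
8. ⊥bis P5·P7 via (6.79,9.39): [(0, 20.637) (7.0472, 14.7754) (14, 15.4977) (14, 21) (0, 21)]  |A|=63.9798
9. ⊥bis P5·P8 via (7.785,10.42): [(0, 20.637) (7.0472, 14.7754) (14, 15.4977) (14, 21) (0, 21)]  |A|=63.9798
10. ⊥bis P5·P9 via (9,14.65): [(0, 20.637) (6.1896, 15.4887) (8.1841, 14.8935) (14, 15.4977) (14, 21) (0, 21)]  |A|=63.5236
11. canonical 6-gon: [(0, 20.637) (6.1896, 15.4887) (8.1841, 14.8935) (14, 15.4977) (14, 21) (0, 21)]
12. shoelace: 63.5236

Area of P5's cell: 63.5236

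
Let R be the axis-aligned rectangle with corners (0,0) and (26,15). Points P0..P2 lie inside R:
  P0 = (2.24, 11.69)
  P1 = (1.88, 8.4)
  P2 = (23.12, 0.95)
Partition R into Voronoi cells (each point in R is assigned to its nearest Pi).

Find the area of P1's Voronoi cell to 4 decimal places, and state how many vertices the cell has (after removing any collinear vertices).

1. box [0,26]×[0,15]: [(0, 0) (26, 0) (26, 15) (0, 15)]
2. ⊥bis P1·P0 via (2.06,10.045): [(0, 10.2704) (0, 0) (26, 0) (26, 7.4254)]  |A|=230.0459
3. ⊥bis P1·P2 via (12.5,4.675): [(13.928, 8.7464) (0, 10.2704) (0, 0) (10.8602, 0)]  |A|=119.0172
4. canonical 4-gon: [(13.928, 8.7464) (0, 10.2704) (0, 0) (10.8602, 0)]
5. shoelace: 119.0172

Area of P1's cell: 119.0172 (4 vertices)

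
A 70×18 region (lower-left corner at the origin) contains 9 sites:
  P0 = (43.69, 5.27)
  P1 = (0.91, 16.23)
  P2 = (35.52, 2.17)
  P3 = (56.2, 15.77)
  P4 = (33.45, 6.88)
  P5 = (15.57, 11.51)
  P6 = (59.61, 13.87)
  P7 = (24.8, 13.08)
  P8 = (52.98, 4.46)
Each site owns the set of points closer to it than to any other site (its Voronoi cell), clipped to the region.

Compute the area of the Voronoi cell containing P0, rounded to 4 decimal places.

1. box [0,70]×[0,18]: [(0, 0) (70, 0) (70, 18) (0, 18)]
2. ⊥bis P0·P1 via (22.3,10.75): [(19.5459, 0) (70, 0) (70, 18) (24.1574, 18)]  |A|=866.6701
3. ⊥bis P0·P2 via (39.605,3.72): [(41.0165, 0) (70, 0) (70, 18) (34.1866, 18)]  |A|=583.1717
4. ⊥bis P0·P3 via (49.945,10.52): [(41.0165, 0) (58.7747, 0) (43.6668, 18) (34.1866, 18)]  |A|=245.1457
5. ⊥bis P0·P4 via (38.57,6.075): [(38.6114, 6.3385) (41.0165, 0) (58.7747, 0) (43.6668, 18) (40.4449, 18)]  |A|=208.6553
6. ⊥bis P0·P5 via (29.63,8.39): [(38.6114, 6.3385) (41.0165, 0) (58.7747, 0) (43.6668, 18) (40.4449, 18)]  |A|=208.6553
7. ⊥bis P0·P6 via (51.65,9.57): [(38.6114, 6.3385) (41.0165, 0) (56.8197, 0) (53.2891, 6.5357) (43.6668, 18) (40.4449, 18)]  |A|=202.2666
8. ⊥bis P0·P7 via (34.245,9.175): [(38.6114, 6.3385) (41.0165, 0) (56.8197, 0) (53.2891, 6.5357) (43.6668, 18) (40.4449, 18)]  |A|=202.2666
9. ⊥bis P0·P8 via (48.335,4.865): [(38.6114, 6.3385) (41.0165, 0) (47.9108, 0) (48.9332, 11.7255) (43.6668, 18) (40.4449, 18)]  |A|=144.9628
10. canonical 6-gon: [(38.6114, 6.3385) (41.0165, 0) (47.9108, 0) (48.9332, 11.7255) (43.6668, 18) (40.4449, 18)]
11. shoelace: 144.9628

Area of P0's cell: 144.9628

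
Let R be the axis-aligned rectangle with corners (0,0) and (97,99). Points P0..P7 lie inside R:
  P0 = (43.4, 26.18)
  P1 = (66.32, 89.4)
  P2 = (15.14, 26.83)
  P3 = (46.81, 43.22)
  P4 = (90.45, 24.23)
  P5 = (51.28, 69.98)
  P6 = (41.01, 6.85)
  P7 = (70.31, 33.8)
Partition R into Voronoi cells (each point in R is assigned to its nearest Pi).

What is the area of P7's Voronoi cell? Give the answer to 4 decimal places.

Area of P7's cell: 1163.1819

1. box [0,97]×[0,99]: [(0, 0) (97, 0) (97, 99) (0, 99)]
2. ⊥bis P7·P0 via (56.855,29.99): [(65.3472, 0) (97, 0) (97, 99) (37.3137, 99)]  |A|=4521.2875
3. ⊥bis P7·P1 via (68.315,61.6): [(48.3106, 60.1644) (65.3472, 0) (97, 0) (97, 63.6585)]  |A|=2501.9345
4. ⊥bis P7·P2 via (42.725,30.315): [(48.3106, 60.1644) (65.3472, 0) (97, 0) (97, 63.6585)]  |A|=2501.9345
5. ⊥bis P7·P3 via (58.56,38.51): [(67.8009, 61.5631) (56.147, 32.4903) (65.3472, 0) (97, 0) (97, 63.6585)]  |A|=2226.7665
6. ⊥bis P7·P4 via (80.38,29.015): [(96.8361, 63.6467) (67.8009, 61.5631) (56.147, 32.4903) (65.3472, 0) (66.5928, 0)]  |A|=1253.891
7. ⊥bis P7·P5 via (60.795,51.89): [(96.8361, 63.6467) (80.9843, 62.5092) (64.7592, 53.9751) (56.147, 32.4903) (65.3472, 0) (66.5928, 0)]  |A|=1205.3119
8. ⊥bis P7·P6 via (55.66,20.325): [(69.2368, 5.5643) (96.8361, 63.6467) (80.9843, 62.5092) (64.7592, 53.9751) (56.147, 32.4903) (61.3406, 14.149)]  |A|=1163.1819
9. canonical 6-gon: [(69.2368, 5.5643) (96.8361, 63.6467) (80.9843, 62.5092) (64.7592, 53.9751) (56.147, 32.4903) (61.3406, 14.149)]
10. shoelace: 1163.1819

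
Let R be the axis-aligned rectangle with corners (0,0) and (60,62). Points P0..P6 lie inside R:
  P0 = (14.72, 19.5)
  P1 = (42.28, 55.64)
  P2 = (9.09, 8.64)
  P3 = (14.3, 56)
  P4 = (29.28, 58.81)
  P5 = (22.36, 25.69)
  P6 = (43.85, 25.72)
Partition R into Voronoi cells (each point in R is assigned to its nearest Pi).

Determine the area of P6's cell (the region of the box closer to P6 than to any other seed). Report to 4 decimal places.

1. box [0,60]×[0,62]: [(0, 0) (60, 0) (60, 62) (0, 62)]
2. ⊥bis P6·P0 via (29.285,22.61): [(34.1128, 0) (60, 0) (60, 62) (20.8742, 62)]  |A|=2015.4017
3. ⊥bis P6·P1 via (43.065,40.68): [(25.622, 39.7647) (34.1128, 0) (60, 0) (60, 41.5686)]  |A|=1229.2209
4. ⊥bis P6·P2 via (26.47,17.18): [(25.622, 39.7647) (33.4988, 2.8754) (34.9117, 0) (60, 0) (60, 41.5686)]  |A|=1228.0723
5. ⊥bis P6·P3 via (29.075,40.86): [(28.0851, 39.894) (26.0239, 37.8825) (33.4988, 2.8754) (34.9117, 0) (60, 0) (60, 41.5686)]  |A|=1225.7283
6. ⊥bis P6·P4 via (36.565,42.265): [(31.5989, 40.0783) (26.0745, 37.6459) (33.4988, 2.8754) (34.9117, 0) (60, 0) (60, 41.5686)]  |A|=1221.6693
7. ⊥bis P6·P5 via (33.105,25.705): [(33.0848, 40.1563) (33.1345, 4.5818) (33.4988, 2.8754) (34.9117, 0) (60, 0) (60, 41.5686)]  |A|=1095.3198
8. canonical 6-gon: [(33.0848, 40.1563) (33.1345, 4.5818) (33.4988, 2.8754) (34.9117, 0) (60, 0) (60, 41.5686)]
9. shoelace: 1095.3198

Area of P6's cell: 1095.3198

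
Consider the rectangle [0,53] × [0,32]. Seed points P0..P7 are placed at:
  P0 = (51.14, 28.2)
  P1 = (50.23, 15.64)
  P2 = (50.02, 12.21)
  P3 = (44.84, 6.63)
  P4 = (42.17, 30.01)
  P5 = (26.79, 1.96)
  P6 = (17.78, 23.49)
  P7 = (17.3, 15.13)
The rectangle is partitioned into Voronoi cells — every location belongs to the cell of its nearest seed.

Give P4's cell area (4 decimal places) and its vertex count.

1. box [0,53]×[0,32]: [(0, 0) (53, 0) (53, 32) (0, 32)]
2. ⊥bis P4·P0 via (46.655,29.105): [(0, 0) (40.7821, 0) (47.2392, 32) (0, 32)]  |A|=1408.34
3. ⊥bis P4·P1 via (46.2,22.825): [(0, 0) (5.5058, 0) (45.2841, 22.3113) (47.2392, 32) (0, 32)]  |A|=1014.81
4. ⊥bis P4·P2 via (46.095,21.11): [(0, 0.7816) (32.2802, 15.0175) (45.2841, 22.3113) (47.2392, 32) (0, 32)]  |A|=960.8533
5. ⊥bis P4·P3 via (43.505,18.32): [(0, 13.3517) (36.8037, 17.5547) (45.2841, 22.3113) (47.2392, 32) (0, 32)]  |A|=720.7872
6. ⊥bis P4·P5 via (34.48,15.985): [(32.5112, 17.0645) (36.8037, 17.5547) (45.2841, 22.3113) (47.2392, 32) (5.2719, 32)]  |A|=378.2791
7. ⊥bis P4·P6 via (29.975,26.75): [(32.5626, 17.0704) (36.8037, 17.5547) (45.2841, 22.3113) (47.2392, 32) (28.5716, 32)]  |A|=203.8878
8. ⊥bis P4·P7 via (29.735,22.57): [(32.1887, 18.4689) (32.9959, 17.1199) (36.8037, 17.5547) (45.2841, 22.3113) (47.2392, 32) (28.5716, 32)]  |A|=203.5755
9. canonical 6-gon: [(32.1887, 18.4689) (32.9959, 17.1199) (36.8037, 17.5547) (45.2841, 22.3113) (47.2392, 32) (28.5716, 32)]
10. shoelace: 203.5755

Area of P4's cell: 203.5755 (6 vertices)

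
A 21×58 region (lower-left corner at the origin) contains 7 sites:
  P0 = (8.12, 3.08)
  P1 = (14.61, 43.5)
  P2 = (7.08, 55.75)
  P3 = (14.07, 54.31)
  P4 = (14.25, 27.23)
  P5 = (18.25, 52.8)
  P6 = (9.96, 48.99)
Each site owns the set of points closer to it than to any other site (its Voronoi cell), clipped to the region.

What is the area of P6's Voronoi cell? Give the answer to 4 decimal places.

Area of P6's cell: 132.1513

1. box [0,21]×[0,58]: [(0, 0) (21, 0) (21, 58) (0, 58)]
2. ⊥bis P6·P0 via (9.04,26.035): [(0, 26.3973) (21, 25.5557) (21, 58) (0, 58)]  |A|=672.4938
3. ⊥bis P6·P1 via (12.285,46.245): [(0, 35.8397) (21, 53.6266) (21, 58) (0, 58)]  |A|=278.6046
4. ⊥bis P6·P2 via (8.52,52.37): [(0, 48.7402) (0, 35.8397) (21, 53.6266) (21, 57.6869)]  |A|=178.0891
5. ⊥bis P6·P3 via (12.015,51.65): [(10.172, 53.0738) (0, 48.7402) (0, 35.8397) (15.4935, 48.9626)]  |A|=132.3777
6. ⊥bis P6·P4 via (12.105,38.11): [(10.172, 53.0738) (0, 48.7402) (0, 35.8397) (15.4935, 48.9626)]  |A|=132.3777
7. ⊥bis P6·P5 via (14.105,50.895): [(14.7176, 49.5621) (10.172, 53.0738) (0, 48.7402) (0, 35.8397) (15.1333, 48.6575)]  |A|=132.1513
8. canonical 5-gon: [(14.7176, 49.5621) (10.172, 53.0738) (0, 48.7402) (0, 35.8397) (15.1333, 48.6575)]
9. shoelace: 132.1513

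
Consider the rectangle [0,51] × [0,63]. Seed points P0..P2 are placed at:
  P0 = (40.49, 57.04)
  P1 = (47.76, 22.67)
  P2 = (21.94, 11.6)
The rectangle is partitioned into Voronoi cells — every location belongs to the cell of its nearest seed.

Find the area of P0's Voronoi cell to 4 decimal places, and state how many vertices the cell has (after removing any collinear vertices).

Area of P0's cell: 1160.5687 (5 vertices)

1. box [0,51]×[0,63]: [(0, 0) (51, 0) (51, 63) (0, 63)]
2. ⊥bis P0·P1 via (44.125,39.855): [(0, 30.5216) (51, 41.3092) (51, 63) (0, 63)]  |A|=1381.3142
3. ⊥bis P0·P2 via (31.215,34.32): [(0, 47.0629) (26.6902, 36.1672) (51, 41.3092) (51, 63) (0, 63)]  |A|=1160.5687
4. canonical 5-gon: [(0, 47.0629) (26.6902, 36.1672) (51, 41.3092) (51, 63) (0, 63)]
5. shoelace: 1160.5687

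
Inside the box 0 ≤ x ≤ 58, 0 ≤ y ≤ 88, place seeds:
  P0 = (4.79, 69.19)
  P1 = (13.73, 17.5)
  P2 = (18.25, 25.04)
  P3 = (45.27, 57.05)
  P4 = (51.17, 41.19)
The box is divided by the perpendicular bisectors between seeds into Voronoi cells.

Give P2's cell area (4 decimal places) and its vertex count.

1. box [0,58]×[0,88]: [(0, 0) (58, 0) (58, 88) (0, 88)]
2. ⊥bis P2·P0 via (11.52,47.115): [(0, 43.6029) (0, 0) (58, 0) (58, 61.2853)]  |A|=3041.7592
3. ⊥bis P2·P1 via (15.99,21.27): [(0, 43.6029) (0, 30.8555) (51.4714, 0) (58, 0) (58, 61.2853)]  |A|=2247.6713
4. ⊥bis P2·P3 via (31.76,41.045): [(21.1066, 50.0377) (0, 43.6029) (0, 30.8555) (51.4714, 0) (58, 0) (58, 18.8955)]  |A|=1465.7187
5. ⊥bis P2·P4 via (34.71,33.115): [(30.1551, 42.3998) (21.1066, 50.0377) (0, 43.6029) (0, 30.8555) (50.7408, 0.4379)]  |A|=1053.4202
6. canonical 5-gon: [(30.1551, 42.3998) (21.1066, 50.0377) (0, 43.6029) (0, 30.8555) (50.7408, 0.4379)]
7. shoelace: 1053.4202

Area of P2's cell: 1053.4202 (5 vertices)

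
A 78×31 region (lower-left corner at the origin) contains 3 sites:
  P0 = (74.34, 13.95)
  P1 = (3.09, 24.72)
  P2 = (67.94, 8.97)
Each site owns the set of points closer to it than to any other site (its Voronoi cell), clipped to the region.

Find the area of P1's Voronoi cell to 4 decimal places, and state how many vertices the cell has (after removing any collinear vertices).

1. box [0,78]×[0,31]: [(0, 0) (78, 0) (78, 31) (0, 31)]
2. ⊥bis P1·P0 via (38.715,19.335): [(0, 0) (35.7924, 0) (40.4783, 31) (0, 31)]  |A|=1182.1946
3. ⊥bis P1·P2 via (35.515,16.845): [(0, 0) (31.4239, 0) (38.9528, 31) (0, 31)]  |A|=1090.8386
4. canonical 4-gon: [(0, 0) (31.4239, 0) (38.9528, 31) (0, 31)]
5. shoelace: 1090.8386

Area of P1's cell: 1090.8386 (4 vertices)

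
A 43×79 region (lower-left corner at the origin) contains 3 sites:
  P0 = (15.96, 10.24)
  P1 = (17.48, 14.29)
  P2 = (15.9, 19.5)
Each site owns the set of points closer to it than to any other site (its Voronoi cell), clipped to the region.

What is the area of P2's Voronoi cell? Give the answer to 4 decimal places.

1. box [0,43]×[0,79]: [(0, 0) (43, 0) (43, 79) (0, 79)]
2. ⊥bis P2·P0 via (15.93,14.87): [(0, 14.7668) (43, 15.0454) (43, 79) (0, 79)]  |A|=2756.0381
3. ⊥bis P2·P1 via (16.69,16.895): [(0, 14.7668) (9.8834, 14.8308) (43, 24.8738) (43, 79) (0, 79)]  |A|=2593.2959
4. canonical 5-gon: [(0, 14.7668) (9.8834, 14.8308) (43, 24.8738) (43, 79) (0, 79)]
5. shoelace: 2593.2959

Area of P2's cell: 2593.2959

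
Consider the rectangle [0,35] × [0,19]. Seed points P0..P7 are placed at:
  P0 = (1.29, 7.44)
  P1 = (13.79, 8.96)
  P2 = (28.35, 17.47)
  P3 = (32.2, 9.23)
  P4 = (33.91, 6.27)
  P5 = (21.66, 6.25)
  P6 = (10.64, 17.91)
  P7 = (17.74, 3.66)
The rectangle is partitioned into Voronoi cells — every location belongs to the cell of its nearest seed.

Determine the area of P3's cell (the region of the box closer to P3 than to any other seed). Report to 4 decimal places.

1. box [0,35]×[0,19]: [(0, 0) (35, 0) (35, 19) (0, 19)]
2. ⊥bis P3·P0 via (16.745,8.335): [(17.2277, 0) (35, 0) (35, 19) (16.1274, 19)]  |A|=348.1268
3. ⊥bis P3·P1 via (22.995,9.095): [(23.1284, 0) (35, 0) (35, 19) (22.8497, 19)]  |A|=228.2079
4. ⊥bis P3·P2 via (30.275,13.35): [(22.9826, 9.9427) (23.1284, 0) (35, 0) (35, 15.5577)]  |A|=152.4998
5. ⊥bis P3·P4 via (33.055,7.75): [(22.9826, 9.9427) (23.0991, 1.9984) (35, 8.8736) (35, 15.5577)]  |A|=87.8353
6. ⊥bis P3·P5 via (26.93,7.74): [(25.9193, 11.3149) (27.7875, 4.707) (35, 8.8736) (35, 15.5577)]  |A|=58.0698
7. ⊥bis P3·P6 via (21.42,13.57): [(25.9193, 11.3149) (27.7875, 4.707) (35, 8.8736) (35, 15.5577)]  |A|=58.0698
8. ⊥bis P3·P7 via (24.97,6.445): [(25.9193, 11.3149) (27.7875, 4.707) (35, 8.8736) (35, 15.5577)]  |A|=58.0698
9. canonical 4-gon: [(25.9193, 11.3149) (27.7875, 4.707) (35, 8.8736) (35, 15.5577)]
10. shoelace: 58.0698

Area of P3's cell: 58.0698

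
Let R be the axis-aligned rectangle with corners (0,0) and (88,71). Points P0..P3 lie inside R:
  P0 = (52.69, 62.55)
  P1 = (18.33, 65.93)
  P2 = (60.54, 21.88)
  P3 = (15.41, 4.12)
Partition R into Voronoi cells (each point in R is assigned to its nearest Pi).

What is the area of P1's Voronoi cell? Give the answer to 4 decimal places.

1. box [0,88]×[0,71]: [(0, 0) (88, 0) (88, 71) (0, 71)]
2. ⊥bis P1·P0 via (35.51,64.24): [(0, 0) (29.1907, 0) (36.175, 71) (0, 71)]  |A|=2320.4817
3. ⊥bis P1·P2 via (39.435,43.905): [(0, 6.1172) (32.893, 37.6362) (36.175, 71) (0, 71)]  |A|=1670.5605
4. ⊥bis P1·P3 via (16.87,35.025): [(0, 35.822) (29.5431, 34.4263) (32.893, 37.6362) (36.175, 71) (0, 71)]  |A|=1231.7754
5. canonical 5-gon: [(0, 35.822) (29.5431, 34.4263) (32.893, 37.6362) (36.175, 71) (0, 71)]
6. shoelace: 1231.7754

Area of P1's cell: 1231.7754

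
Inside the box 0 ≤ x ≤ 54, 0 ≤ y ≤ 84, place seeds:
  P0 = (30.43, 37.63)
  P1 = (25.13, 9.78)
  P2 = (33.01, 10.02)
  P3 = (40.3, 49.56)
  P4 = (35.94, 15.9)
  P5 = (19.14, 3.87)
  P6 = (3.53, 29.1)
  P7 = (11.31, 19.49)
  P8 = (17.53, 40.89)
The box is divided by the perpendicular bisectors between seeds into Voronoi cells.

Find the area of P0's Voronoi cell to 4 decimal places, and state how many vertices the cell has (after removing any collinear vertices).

1. box [0,54]×[0,84]: [(0, 0) (54, 0) (54, 84) (0, 84)]
2. ⊥bis P0·P1 via (27.78,23.705): [(0, 28.9917) (54, 18.7152) (54, 84) (0, 84)]  |A|=3247.9143
3. ⊥bis P0·P2 via (31.72,23.825): [(0, 28.9917) (28.6546, 23.5386) (54, 25.9069) (54, 84) (0, 84)]  |A|=3156.7756
4. ⊥bis P0·P3 via (35.365,43.595): [(0, 72.8534) (0, 28.9917) (28.6546, 23.5386) (54, 25.9069) (54, 28.1778)]  |A|=1348.617
5. ⊥bis P0·P4 via (33.185,26.765): [(50.4241, 31.1362) (0, 72.8534) (0, 28.9917) (23.9738, 24.4293)]  |A|=1246.5751
6. ⊥bis P0·P5 via (24.785,20.75): [(50.4241, 31.1362) (0, 72.8534) (0, 29.0386) (0.3255, 28.9297) (23.9738, 24.4293)]  |A|=1246.5675
7. ⊥bis P0·P6 via (16.98,33.365): [(50.4241, 31.1362) (6.0438, 67.8532) (19.5463, 25.2719) (23.9738, 24.4293)]  |A|=722.9892
8. ⊥bis P0·P7 via (20.87,28.56): [(24.6309, 24.596) (50.4241, 31.1362) (6.0438, 67.8532) (17.3157, 32.3063)]  |A|=705.2141
9. ⊥bis P0·P8 via (23.98,39.26): [(21.1906, 28.2221) (24.6309, 24.596) (50.4241, 31.1362) (26.8548, 50.6357)]  |A|=377.376
10. canonical 4-gon: [(21.1906, 28.2221) (24.6309, 24.596) (50.4241, 31.1362) (26.8548, 50.6357)]
11. shoelace: 377.376

Area of P0's cell: 377.3760 (4 vertices)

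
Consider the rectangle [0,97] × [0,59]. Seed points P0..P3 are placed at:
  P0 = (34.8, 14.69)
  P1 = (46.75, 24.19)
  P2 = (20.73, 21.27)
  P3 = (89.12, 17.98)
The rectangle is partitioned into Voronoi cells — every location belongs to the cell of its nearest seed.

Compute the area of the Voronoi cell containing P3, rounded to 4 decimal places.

1. box [0,97]×[0,59]: [(0, 0) (97, 0) (97, 59) (0, 59)]
2. ⊥bis P3·P0 via (61.96,16.335): [(62.9494, 0) (97, 0) (97, 59) (59.3759, 59)]  |A|=2114.4045
3. ⊥bis P3·P1 via (67.935,21.085): [(64.8447, 0) (97, 0) (97, 59) (73.492, 59)]  |A|=1642.0672
4. ⊥bis P3·P2 via (54.925,19.625): [(64.8447, 0) (97, 0) (97, 59) (73.492, 59)]  |A|=1642.0672
5. canonical 4-gon: [(64.8447, 0) (97, 0) (97, 59) (73.492, 59)]
6. shoelace: 1642.0672

Area of P3's cell: 1642.0672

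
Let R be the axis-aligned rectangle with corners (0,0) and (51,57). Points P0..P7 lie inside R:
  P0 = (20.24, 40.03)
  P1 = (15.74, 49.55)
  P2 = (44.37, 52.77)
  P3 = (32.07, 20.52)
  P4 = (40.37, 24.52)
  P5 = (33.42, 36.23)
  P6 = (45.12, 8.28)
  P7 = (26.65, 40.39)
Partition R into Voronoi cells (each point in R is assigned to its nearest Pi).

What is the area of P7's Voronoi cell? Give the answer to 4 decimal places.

1. box [0,51]×[0,57]: [(0, 0) (51, 0) (51, 57) (0, 57)]
2. ⊥bis P7·P0 via (23.445,40.21): [(25.7033, 0) (51, 0) (51, 57) (22.502, 57)]  |A|=1533.1484
3. ⊥bis P7·P1 via (21.195,44.97): [(23.0534, 47.1834) (25.7033, 0) (51, 0) (51, 57) (31.2953, 57)]  |A|=1489.9881
4. ⊥bis P7·P2 via (35.51,46.58): [(29.6223, 55.0073) (23.0534, 47.1834) (25.7033, 0) (51, 0) (51, 24.4085)]  |A|=1121.9901
5. ⊥bis P7·P3 via (29.36,30.455): [(43.988, 34.4451) (29.6223, 55.0073) (23.0534, 47.1834) (24.0738, 29.0131)]  |A|=307.4286
6. ⊥bis P7·P4 via (33.51,32.455): [(32.0432, 31.1869) (40.9093, 38.8518) (29.6223, 55.0073) (23.0534, 47.1834) (24.0738, 29.0131)]  |A|=276.0943
7. ⊥bis P7·P5 via (30.035,38.31): [(24.3723, 29.0945) (35.3008, 46.8795) (29.6223, 55.0073) (23.0534, 47.1834) (24.0738, 29.0131)]  |A|=162.233
8. ⊥bis P7·P6 via (35.885,24.335): [(24.3723, 29.0945) (35.3008, 46.8795) (29.6223, 55.0073) (23.0534, 47.1834) (24.0738, 29.0131)]  |A|=162.233
9. canonical 5-gon: [(24.3723, 29.0945) (35.3008, 46.8795) (29.6223, 55.0073) (23.0534, 47.1834) (24.0738, 29.0131)]
10. shoelace: 162.233

Area of P7's cell: 162.2330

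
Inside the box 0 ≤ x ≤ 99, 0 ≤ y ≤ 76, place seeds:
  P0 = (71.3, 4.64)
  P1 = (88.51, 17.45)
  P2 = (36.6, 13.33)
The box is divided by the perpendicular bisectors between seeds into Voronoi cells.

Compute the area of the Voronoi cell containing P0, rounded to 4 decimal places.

Area of P0's cell: 666.9281

1. box [0,99]×[0,76]: [(0, 0) (99, 0) (99, 76) (0, 76)]
2. ⊥bis P0·P1 via (79.905,11.045): [(0, 0) (88.1262, 0) (31.5567, 76) (0, 76)]  |A|=4547.9508
3. ⊥bis P0·P2 via (53.95,8.985): [(51.6999, 0) (88.1262, 0) (60.8702, 36.6179)]  |A|=666.9281
4. canonical 3-gon: [(51.6999, 0) (88.1262, 0) (60.8702, 36.6179)]
5. shoelace: 666.9281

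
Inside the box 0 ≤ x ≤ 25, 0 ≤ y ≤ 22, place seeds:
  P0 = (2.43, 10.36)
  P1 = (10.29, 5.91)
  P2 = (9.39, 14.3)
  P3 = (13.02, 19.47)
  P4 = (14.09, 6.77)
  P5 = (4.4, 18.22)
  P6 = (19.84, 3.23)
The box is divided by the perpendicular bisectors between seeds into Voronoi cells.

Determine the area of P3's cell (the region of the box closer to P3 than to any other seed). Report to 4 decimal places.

1. box [0,25]×[0,22]: [(0, 0) (25, 0) (25, 22) (0, 22)]
2. ⊥bis P3·P0 via (7.725,14.915): [(20.5556, 0) (25, 0) (25, 22) (1.6302, 22)]  |A|=305.9571
3. ⊥bis P3·P1 via (11.655,12.69): [(9.2168, 13.1809) (25, 10.0033) (25, 22) (1.6302, 22)]  |A|=197.7241
4. ⊥bis P3·P2 via (11.205,16.885): [(19.4007, 11.1306) (25, 10.0033) (25, 22) (3.92, 22)]  |A|=148.1504
5. ⊥bis P3·P4 via (13.555,13.12): [(16.2445, 13.3466) (25, 14.0843) (25, 22) (3.92, 22)]  |A|=125.8598
6. ⊥bis P3·P5 via (8.71,18.845): [(8.7436, 18.6132) (16.2445, 13.3466) (25, 14.0843) (25, 22) (8.2525, 22)]  |A|=118.5232
7. ⊥bis P3·P6 via (16.43,11.35): [(8.7436, 18.6132) (16.2445, 13.3466) (22.4241, 13.8672) (25, 14.949) (25, 22) (8.2525, 22)]  |A|=117.4095
8. canonical 6-gon: [(8.7436, 18.6132) (16.2445, 13.3466) (22.4241, 13.8672) (25, 14.949) (25, 22) (8.2525, 22)]
9. shoelace: 117.4095

Area of P3's cell: 117.4095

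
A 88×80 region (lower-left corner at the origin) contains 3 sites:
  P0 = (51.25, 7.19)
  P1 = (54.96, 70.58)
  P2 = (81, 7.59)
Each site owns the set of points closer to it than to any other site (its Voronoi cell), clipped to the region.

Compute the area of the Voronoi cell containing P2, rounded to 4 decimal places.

1. box [0,88]×[0,80]: [(0, 0) (88, 0) (88, 80) (0, 80)]
2. ⊥bis P2·P0 via (66.125,7.39): [(66.2244, 0) (88, 0) (88, 80) (65.1487, 80)]  |A|=1785.0763
3. ⊥bis P2·P1 via (67.98,39.085): [(65.7115, 38.1472) (66.2244, 0) (88, 0) (88, 47.3612)]  |A|=943.1463
4. canonical 4-gon: [(65.7115, 38.1472) (66.2244, 0) (88, 0) (88, 47.3612)]
5. shoelace: 943.1463

Area of P2's cell: 943.1463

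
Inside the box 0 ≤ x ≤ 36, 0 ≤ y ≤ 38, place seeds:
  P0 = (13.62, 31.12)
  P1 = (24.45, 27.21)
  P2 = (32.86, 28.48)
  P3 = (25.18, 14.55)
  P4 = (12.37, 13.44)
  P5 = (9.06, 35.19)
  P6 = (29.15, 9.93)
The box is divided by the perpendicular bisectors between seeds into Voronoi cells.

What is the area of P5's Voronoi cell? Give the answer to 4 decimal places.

Area of P5's cell: 134.8782

1. box [0,36]×[0,38]: [(0, 0) (36, 0) (36, 38) (0, 38)]
2. ⊥bis P5·P0 via (11.34,33.155): [(0, 20.4497) (15.6644, 38) (0, 38)]  |A|=137.4569
3. ⊥bis P5·P1 via (16.755,31.2): [(0, 20.4497) (15.6644, 38) (0, 38)]  |A|=137.4569
4. ⊥bis P5·P2 via (20.96,31.835): [(0, 20.4497) (15.6644, 38) (0, 38)]  |A|=137.4569
5. ⊥bis P5·P3 via (17.12,24.87): [(0, 20.4497) (15.6644, 38) (0, 38)]  |A|=137.4569
6. ⊥bis P5·P4 via (10.715,24.315): [(0, 22.6843) (2.308, 23.0356) (15.6644, 38) (0, 38)]  |A|=134.8782
7. ⊥bis P5·P6 via (19.105,22.56): [(0, 22.6843) (2.308, 23.0356) (15.6644, 38) (0, 38)]  |A|=134.8782
8. canonical 4-gon: [(0, 22.6843) (2.308, 23.0356) (15.6644, 38) (0, 38)]
9. shoelace: 134.8782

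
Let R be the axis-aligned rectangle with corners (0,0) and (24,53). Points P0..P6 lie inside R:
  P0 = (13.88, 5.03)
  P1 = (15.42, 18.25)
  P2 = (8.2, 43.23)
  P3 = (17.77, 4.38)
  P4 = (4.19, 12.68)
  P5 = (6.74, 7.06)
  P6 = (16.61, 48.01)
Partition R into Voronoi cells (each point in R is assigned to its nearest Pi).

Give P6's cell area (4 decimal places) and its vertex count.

Area of P6's cell: 202.5634 (4 vertices)

1. box [0,24]×[0,53]: [(0, 0) (24, 0) (24, 53) (0, 53)]
2. ⊥bis P6·P0 via (15.245,26.52): [(0, 27.4883) (24, 25.9639) (24, 53) (0, 53)]  |A|=630.5732
3. ⊥bis P6·P1 via (16.015,33.13): [(0, 33.7704) (24, 32.8107) (24, 53) (0, 53)]  |A|=473.0269
4. ⊥bis P6·P2 via (12.405,45.62): [(19.5851, 32.9872) (24, 32.8107) (24, 53) (8.2104, 53)]  |A|=202.5634
5. ⊥bis P6·P3 via (17.19,26.195): [(19.5851, 32.9872) (24, 32.8107) (24, 53) (8.2104, 53)]  |A|=202.5634
6. ⊥bis P6·P4 via (10.4,30.345): [(19.5851, 32.9872) (24, 32.8107) (24, 53) (8.2104, 53)]  |A|=202.5634
7. ⊥bis P6·P5 via (11.675,27.535): [(19.5851, 32.9872) (24, 32.8107) (24, 53) (8.2104, 53)]  |A|=202.5634
8. canonical 4-gon: [(19.5851, 32.9872) (24, 32.8107) (24, 53) (8.2104, 53)]
9. shoelace: 202.5634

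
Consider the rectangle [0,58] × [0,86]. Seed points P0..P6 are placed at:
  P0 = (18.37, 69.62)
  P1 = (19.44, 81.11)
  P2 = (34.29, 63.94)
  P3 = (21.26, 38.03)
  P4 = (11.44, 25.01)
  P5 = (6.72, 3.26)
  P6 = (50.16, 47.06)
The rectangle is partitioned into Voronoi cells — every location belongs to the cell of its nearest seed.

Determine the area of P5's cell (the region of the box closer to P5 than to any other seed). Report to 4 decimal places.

Area of P5's cell: 539.7924

1. box [0,58]×[0,86]: [(0, 0) (58, 0) (58, 86) (0, 86)]
2. ⊥bis P5·P0 via (12.545,36.44): [(0, 38.6424) (0, 0) (58, 0) (58, 28.46)]  |A|=1945.9696
3. ⊥bis P5·P1 via (13.08,42.185): [(0, 38.6424) (0, 0) (58, 0) (58, 28.46)]  |A|=1945.9696
4. ⊥bis P5·P2 via (20.505,33.6): [(15.3307, 35.951) (0, 38.6424) (0, 0) (58, 0) (58, 16.5641)]  |A|=1692.1745
5. ⊥bis P5·P3 via (13.99,20.645): [(0, 26.4953) (0, 0) (58, 0) (58, 2.241)]  |A|=833.3538
6. ⊥bis P5·P4 via (9.08,14.135): [(51.6483, 4.8972) (0, 16.1055) (0, 0) (58, 0) (58, 2.241)]  |A|=565.0456
7. ⊥bis P5·P6 via (28.44,25.16): [(48.0927, 5.6688) (0, 16.1055) (0, 0) (53.8085, 0)]  |A|=539.7924
8. canonical 4-gon: [(48.0927, 5.6688) (0, 16.1055) (0, 0) (53.8085, 0)]
9. shoelace: 539.7924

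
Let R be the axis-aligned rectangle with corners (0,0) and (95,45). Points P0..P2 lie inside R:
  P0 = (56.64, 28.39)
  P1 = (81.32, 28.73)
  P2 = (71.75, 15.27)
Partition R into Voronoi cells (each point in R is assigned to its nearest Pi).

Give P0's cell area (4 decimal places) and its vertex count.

Area of P0's cell: 2777.7138 (5 vertices)

1. box [0,95]×[0,45]: [(0, 0) (95, 0) (95, 45) (0, 45)]
2. ⊥bis P0·P1 via (68.98,28.56): [(0, 0) (69.3735, 0) (68.7535, 45) (0, 45)]  |A|=3107.8568
3. ⊥bis P0·P2 via (64.195,21.83): [(0, 0) (45.24, 0) (68.9965, 27.3598) (68.7535, 45) (0, 45)]  |A|=2777.7138
4. canonical 5-gon: [(0, 0) (45.24, 0) (68.9965, 27.3598) (68.7535, 45) (0, 45)]
5. shoelace: 2777.7138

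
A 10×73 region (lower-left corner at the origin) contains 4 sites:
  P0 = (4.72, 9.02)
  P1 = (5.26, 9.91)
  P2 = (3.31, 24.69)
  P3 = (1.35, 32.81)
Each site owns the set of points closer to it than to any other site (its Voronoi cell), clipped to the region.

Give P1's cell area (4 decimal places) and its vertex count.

Area of P1's cell: 79.3540 (4 vertices)

1. box [0,10]×[0,73]: [(0, 0) (10, 0) (10, 73) (0, 73)]
2. ⊥bis P1·P0 via (4.99,9.465): [(0, 12.4926) (10, 6.4252) (10, 73) (0, 73)]  |A|=635.4107
3. ⊥bis P1·P2 via (4.285,17.3): [(0, 16.7347) (0, 12.4926) (10, 6.4252) (10, 18.054)]  |A|=79.354
4. ⊥bis P1·P3 via (3.305,21.36): [(0, 16.7347) (0, 12.4926) (10, 6.4252) (10, 18.054)]  |A|=79.354
5. canonical 4-gon: [(0, 16.7347) (0, 12.4926) (10, 6.4252) (10, 18.054)]
6. shoelace: 79.354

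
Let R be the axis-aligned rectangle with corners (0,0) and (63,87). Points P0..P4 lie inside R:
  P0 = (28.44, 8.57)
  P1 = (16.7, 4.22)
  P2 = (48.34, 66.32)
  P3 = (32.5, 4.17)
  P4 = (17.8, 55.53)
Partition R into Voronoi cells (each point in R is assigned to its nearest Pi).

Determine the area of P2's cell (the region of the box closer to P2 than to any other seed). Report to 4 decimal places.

Area of P2's cell: 1606.9728

1. box [0,63]×[0,87]: [(0, 0) (63, 0) (63, 87) (0, 87)]
2. ⊥bis P2·P0 via (38.39,37.445): [(0, 50.6738) (63, 28.9647) (63, 87) (0, 87)]  |A|=2972.3894
3. ⊥bis P2·P1 via (32.52,35.27): [(0, 51.839) (7.0656, 48.239) (63, 28.9647) (63, 87) (0, 87)]  |A|=2968.2729
4. ⊥bis P2·P3 via (40.42,35.245): [(0, 51.839) (7.0656, 48.239) (57.1438, 30.9826) (63, 29.4901) (63, 87) (0, 87)]  |A|=2966.7344
5. ⊥bis P2·P4 via (33.07,60.925): [(41.7781, 36.2775) (57.1438, 30.9826) (63, 29.4901) (63, 87) (23.8575, 87)]  |A|=1606.9728
6. canonical 5-gon: [(41.7781, 36.2775) (57.1438, 30.9826) (63, 29.4901) (63, 87) (23.8575, 87)]
7. shoelace: 1606.9728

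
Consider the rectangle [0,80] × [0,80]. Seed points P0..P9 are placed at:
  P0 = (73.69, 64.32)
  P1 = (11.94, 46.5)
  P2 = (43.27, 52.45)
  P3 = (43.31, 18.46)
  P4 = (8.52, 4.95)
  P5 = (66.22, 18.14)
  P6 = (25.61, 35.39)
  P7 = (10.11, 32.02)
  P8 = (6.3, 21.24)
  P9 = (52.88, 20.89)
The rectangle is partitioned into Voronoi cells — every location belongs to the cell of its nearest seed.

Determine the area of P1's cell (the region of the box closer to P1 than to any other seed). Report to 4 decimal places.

1. box [0,80]×[0,80]: [(0, 0) (80, 0) (80, 80) (0, 80)]
2. ⊥bis P1·P0 via (42.815,55.41): [(0, 0) (58.8054, 0) (35.7187, 80) (0, 80)]  |A|=3780.9651
3. ⊥bis P1·P2 via (27.605,49.475): [(0, 0) (37.001, 0) (21.8079, 80) (0, 80)]  |A|=2352.3547
4. ⊥bis P1·P3 via (27.625,32.48): [(0, 1.5743) (30.2705, 35.4397) (21.8079, 80) (0, 80)]  |A|=1672.876
5. ⊥bis P1·P4 via (10.23,25.725): [(0, 26.567) (20.8087, 24.8543) (30.2705, 35.4397) (21.8079, 80) (0, 80)]  |A|=1412.842
6. ⊥bis P1·P5 via (39.08,32.32): [(0, 26.567) (20.8087, 24.8543) (30.2705, 35.4397) (21.8079, 80) (0, 80)]  |A|=1412.842
7. ⊥bis P1·P6 via (18.775,40.945): [(0, 26.567) (6.6451, 26.0201) (27.2456, 51.3674) (21.8079, 80) (0, 80)]  |A|=1129.966
8. ⊥bis P1·P7 via (11.025,39.26): [(0, 40.6534) (16.8112, 38.5287) (27.2456, 51.3674) (21.8079, 80) (0, 80)]  |A|=967.2211
9. ⊥bis P1·P8 via (9.12,33.87): [(0, 40.6534) (16.8112, 38.5287) (27.2456, 51.3674) (21.8079, 80) (0, 80)]  |A|=967.2211
10. ⊥bis P1·P9 via (32.41,33.695): [(0, 40.6534) (16.8112, 38.5287) (27.2456, 51.3674) (21.8079, 80) (0, 80)]  |A|=967.2211
11. canonical 5-gon: [(0, 40.6534) (16.8112, 38.5287) (27.2456, 51.3674) (21.8079, 80) (0, 80)]
12. shoelace: 967.2211

Area of P1's cell: 967.2211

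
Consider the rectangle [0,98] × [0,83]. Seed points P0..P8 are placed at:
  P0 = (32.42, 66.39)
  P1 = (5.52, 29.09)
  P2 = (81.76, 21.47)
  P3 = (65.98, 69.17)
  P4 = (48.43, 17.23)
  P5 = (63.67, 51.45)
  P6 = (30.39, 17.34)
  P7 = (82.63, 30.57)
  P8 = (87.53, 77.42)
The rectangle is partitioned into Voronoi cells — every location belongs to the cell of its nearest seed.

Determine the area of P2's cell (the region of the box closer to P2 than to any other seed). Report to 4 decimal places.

1. box [0,98]×[0,83]: [(0, 0) (98, 0) (98, 83) (0, 83)]
2. ⊥bis P2·P0 via (57.09,43.93): [(17.0954, 0) (98, 0) (98, 83) (92.66, 83)]  |A|=3579.1521
3. ⊥bis P2·P1 via (43.64,25.28): [(44.0752, 29.6346) (41.1133, 0) (98, 0) (98, 83) (92.66, 83)]  |A|=3223.2705
4. ⊥bis P2·P3 via (73.87,45.32): [(51.6689, 37.9755) (44.0752, 29.6346) (41.1133, 0) (98, 0) (98, 53.3026)]  |A|=2415.0995
5. ⊥bis P2·P4 via (65.095,19.35): [(62.2791, 41.4855) (67.5566, 0) (98, 0) (98, 53.3026)]  |A|=1583.4903
6. ⊥bis P2·P5 via (72.715,36.46): [(63.6168, 30.9701) (67.5566, 0) (98, 0) (98, 51.717)]  |A|=1360.5173
7. ⊥bis P2·P6 via (56.075,19.405): [(63.6168, 30.9701) (67.5566, 0) (98, 0) (98, 51.717)]  |A|=1360.5173
8. ⊥bis P2·P7 via (82.195,26.02): [(64.0255, 27.7571) (67.5566, 0) (98, 0) (98, 24.509)]  |A|=838.8504
9. ⊥bis P2·P8 via (84.645,49.445): [(64.0255, 27.7571) (67.5566, 0) (98, 0) (98, 24.509)]  |A|=838.8504
10. canonical 4-gon: [(64.0255, 27.7571) (67.5566, 0) (98, 0) (98, 24.509)]
11. shoelace: 838.8504

Area of P2's cell: 838.8504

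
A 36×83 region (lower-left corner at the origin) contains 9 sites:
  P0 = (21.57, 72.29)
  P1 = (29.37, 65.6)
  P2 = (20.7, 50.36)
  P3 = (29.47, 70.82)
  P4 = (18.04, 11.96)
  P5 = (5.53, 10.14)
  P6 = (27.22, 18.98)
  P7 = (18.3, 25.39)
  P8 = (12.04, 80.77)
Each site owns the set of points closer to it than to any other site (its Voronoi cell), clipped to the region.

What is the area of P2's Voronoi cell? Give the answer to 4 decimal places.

Area of P2's cell: 763.3462

1. box [0,36]×[0,83]: [(0, 0) (36, 0) (36, 83) (0, 83)]
2. ⊥bis P2·P0 via (21.135,61.325): [(0, 62.1635) (0, 0) (36, 0) (36, 60.7353)]  |A|=2212.1773
3. ⊥bis P2·P1 via (25.035,57.98): [(19.0068, 61.4094) (0, 62.1635) (0, 0) (36, 0) (36, 51.742)]  |A|=2135.7654
4. ⊥bis P2·P3 via (25.085,60.59): [(19.0068, 61.4094) (0, 62.1635) (0, 0) (36, 0) (36, 51.742)]  |A|=2135.7654
5. ⊥bis P2·P4 via (19.37,31.16): [(19.0068, 61.4094) (0, 62.1635) (0, 32.5018) (36, 30.008) (36, 51.742)]  |A|=1010.5889
6. ⊥bis P2·P5 via (13.115,30.25): [(19.0068, 61.4094) (0, 62.1635) (0, 35.1967) (8.7523, 31.8955) (36, 30.008) (36, 51.742)]  |A|=998.7957
7. ⊥bis P2·P6 via (23.96,34.67): [(19.0068, 61.4094) (0, 62.1635) (0, 35.1967) (8.7523, 31.8955) (10.143, 31.7992) (36, 37.1716) (36, 51.742)]  |A|=906.1811
8. ⊥bis P2·P7 via (19.5,37.875): [(19.0068, 61.4094) (0, 62.1635) (0, 39.7492) (33.0959, 36.5682) (36, 37.1716) (36, 51.742)]  |A|=765.7937
9. ⊥bis P2·P8 via (16.37,65.565): [(19.0068, 61.4094) (3.8842, 62.0094) (0, 60.9032) (0, 39.7492) (33.0959, 36.5682) (36, 37.1716) (36, 51.742)]  |A|=763.3462
10. canonical 7-gon: [(19.0068, 61.4094) (3.8842, 62.0094) (0, 60.9032) (0, 39.7492) (33.0959, 36.5682) (36, 37.1716) (36, 51.742)]
11. shoelace: 763.3462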